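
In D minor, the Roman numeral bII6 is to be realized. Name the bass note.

bII in D minor has root Eb; the chord is Eb-G-Bb.
The figure 6 means first inversion — the third is in the bass.

G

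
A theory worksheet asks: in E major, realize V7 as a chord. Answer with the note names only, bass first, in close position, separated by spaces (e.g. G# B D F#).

B D# F# A

In E major, scale degree 5 is B, and the diatonic chord built there is a dominant seventh chord.
Stacking thirds from B gives B-D#-F#-A.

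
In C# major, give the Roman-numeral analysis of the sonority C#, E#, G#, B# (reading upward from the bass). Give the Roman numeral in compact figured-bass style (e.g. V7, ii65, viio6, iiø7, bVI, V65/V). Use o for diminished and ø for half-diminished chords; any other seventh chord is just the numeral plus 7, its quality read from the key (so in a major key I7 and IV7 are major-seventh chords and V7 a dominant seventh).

I7

The pitches C#-E#-G#-B# form a major seventh chord rooted on C#.
In C# major, C# is the tonic; the diatonic major seventh chord there is I7.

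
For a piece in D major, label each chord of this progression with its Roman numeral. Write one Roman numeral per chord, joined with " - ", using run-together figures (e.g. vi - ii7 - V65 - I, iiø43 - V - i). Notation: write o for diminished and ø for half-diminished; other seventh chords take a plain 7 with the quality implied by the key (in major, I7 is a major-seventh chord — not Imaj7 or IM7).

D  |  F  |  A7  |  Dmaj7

D has root D, degree 1 in D major, so I.
F is non-diatonic — bIII, a mixture chord from D minor.
A7: root A is the dominant; dominant seventh chord there is V7.
Dmaj7: root D is the tonic; major seventh chord there is I7.

I - bIII - V7 - I7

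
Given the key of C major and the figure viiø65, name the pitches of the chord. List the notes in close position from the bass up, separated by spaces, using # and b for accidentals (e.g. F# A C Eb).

In C major, the leading tone is B, and the diatonic chord built there is a half-diminished seventh chord.
Stacking thirds from B gives B-D-F-A.
The figured bass 65 indicates first inversion, placing the third (D) in the bass: D-F-A-B.

D F A B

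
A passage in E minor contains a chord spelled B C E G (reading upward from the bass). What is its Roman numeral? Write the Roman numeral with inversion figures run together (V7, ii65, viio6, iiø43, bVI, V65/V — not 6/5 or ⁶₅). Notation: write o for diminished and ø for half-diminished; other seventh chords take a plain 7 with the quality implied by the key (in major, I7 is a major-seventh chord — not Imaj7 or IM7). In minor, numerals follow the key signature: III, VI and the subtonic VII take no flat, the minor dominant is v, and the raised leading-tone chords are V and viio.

VI42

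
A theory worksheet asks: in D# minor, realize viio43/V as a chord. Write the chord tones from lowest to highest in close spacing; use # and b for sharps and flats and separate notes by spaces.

D# F# G## B#

viio43/V is a secondary leading-tone chord. The target V is A# in D# minor; the applied chord is rooted a semitone below, on G##.
Building a fully diminished seventh chord on G## gives G##-B#-D#-F#.
The figured bass 43 indicates second inversion, placing the fifth (D#) in the bass: D#-F#-G##-B#.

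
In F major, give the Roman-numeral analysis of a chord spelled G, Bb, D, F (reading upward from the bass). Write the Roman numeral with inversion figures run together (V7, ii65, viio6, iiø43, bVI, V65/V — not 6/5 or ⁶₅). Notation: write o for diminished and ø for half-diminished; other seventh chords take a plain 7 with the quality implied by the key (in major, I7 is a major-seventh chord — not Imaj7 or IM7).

ii7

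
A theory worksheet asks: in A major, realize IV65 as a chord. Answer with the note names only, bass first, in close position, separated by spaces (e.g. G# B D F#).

F# A C# D

In A major, scale degree 4 is D, and the diatonic chord built there is a major seventh chord.
That chord is spelled D-F#-A-C#.
The figured bass 65 indicates first inversion, placing the third (F#) in the bass: F#-A-C#-D.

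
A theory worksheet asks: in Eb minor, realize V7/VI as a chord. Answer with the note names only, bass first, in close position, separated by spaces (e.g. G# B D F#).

Gb Bb Db Fb

V7/VI is a secondary dominant — the dominant seventh of VI. VI in Eb minor is Cb, so the applied chord's root is Gb, a perfect fifth above.
Building a dominant seventh chord on Gb gives Gb-Bb-Db-Fb.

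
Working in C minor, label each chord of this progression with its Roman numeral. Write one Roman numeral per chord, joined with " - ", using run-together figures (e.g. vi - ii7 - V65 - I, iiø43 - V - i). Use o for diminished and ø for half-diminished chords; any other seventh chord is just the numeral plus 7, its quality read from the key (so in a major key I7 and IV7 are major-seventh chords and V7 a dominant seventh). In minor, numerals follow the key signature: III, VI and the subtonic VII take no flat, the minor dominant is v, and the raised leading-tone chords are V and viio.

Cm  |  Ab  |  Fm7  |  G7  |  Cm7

Cm: minor triad on C = scale degree 1 → i.
Ab: root Ab is the submediant; major triad there is VI.
Fm7: root F is the subdominant; minor seventh chord there is iv7.
G7 has root G, degree 5 in C minor, so V7.
Cm7: root C is the tonic; minor seventh chord there is i7.

i - VI - iv7 - V7 - i7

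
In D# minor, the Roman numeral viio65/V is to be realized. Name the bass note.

The applied chord viio65/V is rooted on G##: G##-B#-D#-F#.
The figure 65 means first inversion — the third is in the bass.

B#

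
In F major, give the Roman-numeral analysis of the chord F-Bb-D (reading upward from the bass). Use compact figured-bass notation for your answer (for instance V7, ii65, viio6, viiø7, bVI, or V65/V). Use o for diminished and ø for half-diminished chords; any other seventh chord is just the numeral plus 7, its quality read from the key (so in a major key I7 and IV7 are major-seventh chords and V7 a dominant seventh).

The pitches Bb-D-F form a major triad rooted on Bb.
Bb is scale degree 4 in F major, and a major triad on that degree is written IV.
With F in the bass the chord is in second inversion, so the figured bass is 64.

IV64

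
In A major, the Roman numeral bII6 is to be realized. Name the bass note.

bII in A major has root Bb; the chord is Bb-D-F.
The figure 6 means first inversion — the third is in the bass.

D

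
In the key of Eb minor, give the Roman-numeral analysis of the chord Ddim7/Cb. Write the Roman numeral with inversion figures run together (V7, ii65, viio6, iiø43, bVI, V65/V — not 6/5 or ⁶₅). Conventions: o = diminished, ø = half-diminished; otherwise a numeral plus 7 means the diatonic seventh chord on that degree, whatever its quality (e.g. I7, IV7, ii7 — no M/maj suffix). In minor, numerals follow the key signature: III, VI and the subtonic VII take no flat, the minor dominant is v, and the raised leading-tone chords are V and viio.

viio42

Stacked in thirds the chord is D-F-Ab-Cb: a fully diminished seventh chord on D.
In Eb minor, D is the leading tone; the diatonic fully diminished seventh chord there is viio7.
With Cb in the bass the chord is in third inversion, so the figured bass is 42.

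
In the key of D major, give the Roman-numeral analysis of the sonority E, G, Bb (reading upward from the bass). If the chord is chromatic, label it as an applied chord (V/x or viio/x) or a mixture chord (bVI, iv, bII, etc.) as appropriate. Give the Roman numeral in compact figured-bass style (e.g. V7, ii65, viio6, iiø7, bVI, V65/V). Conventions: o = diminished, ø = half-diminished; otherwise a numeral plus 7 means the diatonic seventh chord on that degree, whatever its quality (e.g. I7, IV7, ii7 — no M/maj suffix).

Stacked in thirds the chord is E-G-Bb: a diminished triad on E.
E is the second degree of D major. This is the diminished supertonic triad, borrowed from the parallel minor.

iio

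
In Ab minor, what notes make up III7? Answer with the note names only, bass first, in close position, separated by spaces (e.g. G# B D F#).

Cb Eb Gb Bb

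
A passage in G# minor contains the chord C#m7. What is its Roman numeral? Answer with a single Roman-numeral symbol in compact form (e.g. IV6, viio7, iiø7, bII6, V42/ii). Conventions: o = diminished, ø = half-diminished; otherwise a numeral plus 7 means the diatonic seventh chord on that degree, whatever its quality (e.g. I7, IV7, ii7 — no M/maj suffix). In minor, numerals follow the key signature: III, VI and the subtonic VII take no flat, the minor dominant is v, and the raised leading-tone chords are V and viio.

iv7

Stacked in thirds the chord is C#-E-G#-B: a minor seventh chord on C#.
C# is scale degree 4 in G# minor, and a minor seventh chord on that degree is written iv7.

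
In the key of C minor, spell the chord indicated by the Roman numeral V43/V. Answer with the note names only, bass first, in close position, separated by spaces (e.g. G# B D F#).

V43/V is a secondary dominant — the dominant seventh of V. V in C minor is G, so the applied chord's root is D, a perfect fifth above.
Building a dominant seventh chord on D gives D-F#-A-C.
The figured bass 43 indicates second inversion, placing the fifth (A) in the bass: A-C-D-F#.

A C D F#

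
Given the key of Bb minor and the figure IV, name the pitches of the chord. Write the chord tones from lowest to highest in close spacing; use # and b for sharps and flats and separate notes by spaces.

Eb G Bb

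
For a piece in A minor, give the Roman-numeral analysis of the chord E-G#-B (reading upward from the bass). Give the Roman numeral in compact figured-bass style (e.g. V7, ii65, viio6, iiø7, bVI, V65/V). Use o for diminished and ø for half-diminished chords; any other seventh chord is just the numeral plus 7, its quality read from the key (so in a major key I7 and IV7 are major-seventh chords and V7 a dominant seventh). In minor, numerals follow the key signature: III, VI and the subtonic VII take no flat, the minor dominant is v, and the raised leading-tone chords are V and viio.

V

Stacked in thirds the chord is E-G#-B: a major triad on E.
E is scale degree 5 in A minor, and a major triad on that degree is written V.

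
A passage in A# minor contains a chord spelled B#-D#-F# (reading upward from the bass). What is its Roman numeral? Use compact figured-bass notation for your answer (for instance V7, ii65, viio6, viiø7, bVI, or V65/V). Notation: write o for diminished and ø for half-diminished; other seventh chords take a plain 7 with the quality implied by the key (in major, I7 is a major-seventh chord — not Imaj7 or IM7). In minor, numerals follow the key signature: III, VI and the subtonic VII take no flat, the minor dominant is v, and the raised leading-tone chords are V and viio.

iio

The pitches B#-D#-F# form a diminished triad rooted on B#.
B# is scale degree 2 in A# minor, and a diminished triad on that degree is written iio.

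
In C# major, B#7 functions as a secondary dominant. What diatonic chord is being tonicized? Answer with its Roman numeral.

The chord is a dominant seventh chord on B#.
A dominant resolves down a perfect fifth: B# → E#. In C# major, E# is scale degree 3, i.e. iii.

iii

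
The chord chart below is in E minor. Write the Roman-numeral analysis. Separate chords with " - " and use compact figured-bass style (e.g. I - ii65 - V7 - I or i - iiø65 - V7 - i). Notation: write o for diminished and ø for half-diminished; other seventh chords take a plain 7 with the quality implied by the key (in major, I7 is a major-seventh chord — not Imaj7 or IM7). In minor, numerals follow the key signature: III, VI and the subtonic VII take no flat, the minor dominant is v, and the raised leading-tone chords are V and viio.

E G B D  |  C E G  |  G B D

i7 - VI - III

E-G-B-D: root E is the tonic; minor seventh chord there is i7.
C-E-G: major triad on C = scale degree 6 → VI.
G-B-D: root G is the mediant; major triad there is III.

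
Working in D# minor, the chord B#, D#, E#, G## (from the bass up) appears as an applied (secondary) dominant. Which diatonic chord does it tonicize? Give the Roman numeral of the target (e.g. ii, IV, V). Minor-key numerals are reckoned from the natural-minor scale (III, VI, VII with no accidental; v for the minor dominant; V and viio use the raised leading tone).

The chord is a dominant seventh chord on E#.
A dominant resolves down a perfect fifth: E# → A#. In D# minor, A# is scale degree 5, i.e. V.

V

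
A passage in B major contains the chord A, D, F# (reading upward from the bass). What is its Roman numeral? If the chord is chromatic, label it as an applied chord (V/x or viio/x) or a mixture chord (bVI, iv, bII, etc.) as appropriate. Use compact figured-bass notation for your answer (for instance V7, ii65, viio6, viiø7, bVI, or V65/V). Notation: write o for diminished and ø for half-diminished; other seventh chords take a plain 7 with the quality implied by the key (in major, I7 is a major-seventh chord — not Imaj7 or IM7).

bIII64

The pitches D-F#-A form a major triad rooted on D.
D is the lowered third degree of B major (diatonic 3 would be D#). This is a major triad on the lowered third degree, borrowed from the parallel minor.
With A in the bass the chord is in second inversion, so the figured bass is 64.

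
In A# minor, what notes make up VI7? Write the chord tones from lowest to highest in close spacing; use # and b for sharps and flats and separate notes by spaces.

The numeral's case and figure indicate a major seventh chord. In A# minor its root, the sixth degree, is F#.
Stacking thirds from F# gives F#-A#-C#-E#.

F# A# C# E#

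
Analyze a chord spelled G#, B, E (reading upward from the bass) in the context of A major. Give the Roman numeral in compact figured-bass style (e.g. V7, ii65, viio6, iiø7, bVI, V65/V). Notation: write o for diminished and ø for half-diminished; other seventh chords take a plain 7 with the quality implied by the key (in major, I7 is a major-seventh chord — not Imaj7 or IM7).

Stacked in thirds the chord is E-G#-B: a major triad on E.
E is scale degree 5 in A major, and a major triad on that degree is written V.
With G# in the bass the chord is in first inversion, so the figured bass is 6.

V6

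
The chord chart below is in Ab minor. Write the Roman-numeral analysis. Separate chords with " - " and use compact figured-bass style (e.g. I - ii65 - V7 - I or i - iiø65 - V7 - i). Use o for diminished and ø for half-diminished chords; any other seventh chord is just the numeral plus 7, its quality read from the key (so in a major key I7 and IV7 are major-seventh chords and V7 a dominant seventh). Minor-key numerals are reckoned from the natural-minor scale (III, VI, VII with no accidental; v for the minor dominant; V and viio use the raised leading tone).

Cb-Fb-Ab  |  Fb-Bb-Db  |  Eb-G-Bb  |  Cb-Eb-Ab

Cb-Fb-Ab: major triad on Fb = scale degree 6 → VI64.
Fb-Bb-Db: root Bb is the supertonic; diminished triad there is iio64.
Eb-G-Bb: root Eb is the dominant; major triad there is V.
Cb-Eb-Ab has root Ab, degree 1 in Ab minor, so i6.

VI64 - iio64 - V - i6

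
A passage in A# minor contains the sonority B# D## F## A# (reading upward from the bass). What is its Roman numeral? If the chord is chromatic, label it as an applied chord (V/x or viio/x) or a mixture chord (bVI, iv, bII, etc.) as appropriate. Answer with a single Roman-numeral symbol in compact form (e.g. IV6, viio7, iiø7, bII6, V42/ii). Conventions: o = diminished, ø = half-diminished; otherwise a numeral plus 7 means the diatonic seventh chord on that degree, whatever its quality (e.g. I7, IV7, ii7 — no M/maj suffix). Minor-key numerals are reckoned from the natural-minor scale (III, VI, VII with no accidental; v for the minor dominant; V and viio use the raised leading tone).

V7/V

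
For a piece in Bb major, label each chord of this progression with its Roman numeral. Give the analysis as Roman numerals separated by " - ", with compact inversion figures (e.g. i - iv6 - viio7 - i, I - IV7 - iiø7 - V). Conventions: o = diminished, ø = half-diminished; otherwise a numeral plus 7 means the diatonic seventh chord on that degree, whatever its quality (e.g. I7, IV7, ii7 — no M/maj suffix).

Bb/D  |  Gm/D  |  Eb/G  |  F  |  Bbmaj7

Bb/D: root Bb is the tonic; major triad there is I6.
Gm/D: minor triad on G = scale degree 6 → vi64.
Eb/G: root Eb is the subdominant; major triad there is IV6.
F: root F is the dominant; major triad there is V.
Bbmaj7: root Bb is the tonic; major seventh chord there is I7.

I6 - vi64 - IV6 - V - I7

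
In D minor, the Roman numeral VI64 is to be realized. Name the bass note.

F

VI in D minor has root Bb; the chord is Bb-D-F.
The figure 64 means second inversion — the fifth is in the bass.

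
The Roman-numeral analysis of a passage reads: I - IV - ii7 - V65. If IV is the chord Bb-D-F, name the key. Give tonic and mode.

The chord Bb is a major triad rooted on Bb; its label is IV.
Counting down 3 scale steps from Bb places the tonic on F; a major triad on degree 4 is diatonic only in major.

F major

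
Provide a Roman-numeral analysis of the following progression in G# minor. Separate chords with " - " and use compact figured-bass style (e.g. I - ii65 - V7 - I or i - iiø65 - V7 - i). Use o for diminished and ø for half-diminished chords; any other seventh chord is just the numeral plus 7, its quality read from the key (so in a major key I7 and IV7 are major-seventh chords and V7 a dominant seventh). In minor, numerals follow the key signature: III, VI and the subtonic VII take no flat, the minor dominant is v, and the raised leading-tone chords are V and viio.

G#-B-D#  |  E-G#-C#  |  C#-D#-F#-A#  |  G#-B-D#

i - iv6 - v42 - i

G#-B-D#: minor triad on G# = scale degree 1 → i.
E-G#-C#: root C# is the subdominant; minor triad there is iv6.
C#-D#-F#-A# has root D#, degree 5 in G# minor, so v42.
G#-B-D#: minor triad on G# = scale degree 1 → i.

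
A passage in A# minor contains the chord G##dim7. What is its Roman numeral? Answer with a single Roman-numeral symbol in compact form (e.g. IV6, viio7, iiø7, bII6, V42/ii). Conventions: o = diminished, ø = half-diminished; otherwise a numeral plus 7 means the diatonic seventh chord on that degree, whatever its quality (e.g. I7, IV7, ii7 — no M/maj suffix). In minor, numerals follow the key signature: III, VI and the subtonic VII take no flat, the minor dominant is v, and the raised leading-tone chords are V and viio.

viio7

Stacked in thirds the chord is G##-B#-D#-F#: a fully diminished seventh chord on G##.
G## is scale degree 7 in A# minor, and a fully diminished seventh chord on that degree is written viio7.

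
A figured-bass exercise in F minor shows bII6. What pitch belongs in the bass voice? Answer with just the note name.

bII in F minor has root Gb; the chord is Gb-Bb-Db.
The figure 6 means first inversion — the third is in the bass.

Bb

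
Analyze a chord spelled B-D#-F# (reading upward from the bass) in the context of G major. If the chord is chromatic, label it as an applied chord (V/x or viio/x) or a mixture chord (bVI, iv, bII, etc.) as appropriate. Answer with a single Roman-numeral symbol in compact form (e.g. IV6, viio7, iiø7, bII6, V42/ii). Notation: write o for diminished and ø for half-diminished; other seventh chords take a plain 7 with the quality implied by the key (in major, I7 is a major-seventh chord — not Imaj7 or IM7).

Stacked in thirds the chord is B-D#-F#: a major triad on B.
B is not a diatonic chord root with this quality in G major, but it lies a perfect fifth above E (vi), so the chord functions as an applied dominant of vi.

V/vi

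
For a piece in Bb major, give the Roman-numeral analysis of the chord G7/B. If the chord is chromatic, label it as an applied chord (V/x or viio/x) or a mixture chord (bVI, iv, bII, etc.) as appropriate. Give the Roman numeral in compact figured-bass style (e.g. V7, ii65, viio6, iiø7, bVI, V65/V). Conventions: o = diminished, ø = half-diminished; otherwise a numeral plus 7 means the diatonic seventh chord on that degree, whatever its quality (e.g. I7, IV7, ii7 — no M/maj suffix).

V65/ii

The pitches G-B-D-F form a dominant seventh chord rooted on G.
G is not a diatonic chord root with this quality in Bb major, but it lies a perfect fifth above C (ii), so the chord functions as an applied dominant of ii.
With B in the bass the chord is in first inversion, so the figured bass is 65.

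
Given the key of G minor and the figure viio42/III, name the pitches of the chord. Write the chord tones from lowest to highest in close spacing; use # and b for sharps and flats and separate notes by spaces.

Gb A C Eb

The slash marks an applied leading-tone chord: viio of III. In G minor, III is Bb, so the leading tone to it is A, a half step below.
Building a fully diminished seventh chord on A gives A-C-Eb-Gb.
With the 42 figure the chord is in third inversion; from the bass Gb upward in close position it reads Gb-A-C-Eb.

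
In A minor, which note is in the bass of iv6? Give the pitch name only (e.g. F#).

F

iv in A minor has root D; the chord is D-F-A.
The figure 6 means first inversion — the third is in the bass.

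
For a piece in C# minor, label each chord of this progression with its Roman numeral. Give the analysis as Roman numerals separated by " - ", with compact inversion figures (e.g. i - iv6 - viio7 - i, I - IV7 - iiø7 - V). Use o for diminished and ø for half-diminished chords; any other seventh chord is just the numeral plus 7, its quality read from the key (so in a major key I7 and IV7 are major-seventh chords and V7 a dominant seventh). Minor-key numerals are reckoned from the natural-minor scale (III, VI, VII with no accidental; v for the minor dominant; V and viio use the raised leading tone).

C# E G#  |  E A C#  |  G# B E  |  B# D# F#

i - VI64 - III6 - viio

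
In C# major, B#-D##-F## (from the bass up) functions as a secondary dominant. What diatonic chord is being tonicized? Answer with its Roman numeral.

iii

The chord is a major triad on B#.
A dominant resolves down a perfect fifth: B# → E#. In C# major, E# is scale degree 3, i.e. iii.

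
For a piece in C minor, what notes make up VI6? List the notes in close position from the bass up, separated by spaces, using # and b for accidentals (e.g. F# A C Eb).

The numeral's case and figure indicate a major triad. In C minor its root, the submediant, is Ab.
Stacking thirds from Ab gives Ab-C-Eb.
The figured bass 6 indicates first inversion, placing the third (C) in the bass: C-Eb-Ab.

C Eb Ab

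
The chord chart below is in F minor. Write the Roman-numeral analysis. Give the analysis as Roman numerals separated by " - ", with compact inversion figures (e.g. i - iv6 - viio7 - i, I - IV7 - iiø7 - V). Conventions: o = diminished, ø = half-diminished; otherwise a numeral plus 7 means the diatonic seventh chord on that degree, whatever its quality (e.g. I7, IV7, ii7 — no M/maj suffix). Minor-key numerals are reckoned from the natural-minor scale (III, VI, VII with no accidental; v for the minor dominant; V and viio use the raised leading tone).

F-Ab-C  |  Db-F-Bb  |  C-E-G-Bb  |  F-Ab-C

i - iv6 - V7 - i

F-Ab-C has root F, degree 1 in F minor, so i.
Db-F-Bb: root Bb is the subdominant; minor triad there is iv6.
C-E-G-Bb has root C, degree 5 in F minor, so V7.
F-Ab-C: root F is the tonic; minor triad there is i.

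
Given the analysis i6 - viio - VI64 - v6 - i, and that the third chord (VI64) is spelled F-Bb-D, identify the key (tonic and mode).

The anchor chord is a major triad on Bb, labeled VI64.
If Bb is scale degree 6 and the mode makes that degree carry a major triad, the tonic is D and the mode is minor.

D minor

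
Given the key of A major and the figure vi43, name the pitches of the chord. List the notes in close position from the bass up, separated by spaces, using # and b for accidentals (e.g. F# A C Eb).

C# E F# A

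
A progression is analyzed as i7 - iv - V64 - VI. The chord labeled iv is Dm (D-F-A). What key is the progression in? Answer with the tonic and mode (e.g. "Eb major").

A minor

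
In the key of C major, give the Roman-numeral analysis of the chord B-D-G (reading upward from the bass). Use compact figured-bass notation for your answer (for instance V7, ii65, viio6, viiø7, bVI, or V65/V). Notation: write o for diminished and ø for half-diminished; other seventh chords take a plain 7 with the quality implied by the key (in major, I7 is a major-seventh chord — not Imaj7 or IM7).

Stacked in thirds the chord is G-B-D: a major triad on G.
G is scale degree 5 in C major, and a major triad on that degree is written V.
With B in the bass the chord is in first inversion, so the figured bass is 6.

V6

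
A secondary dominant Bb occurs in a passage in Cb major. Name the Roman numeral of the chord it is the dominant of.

The chord is a major triad on Bb.
A dominant resolves down a perfect fifth: Bb → Eb. In Cb major, Eb is scale degree 3, i.e. iii.

iii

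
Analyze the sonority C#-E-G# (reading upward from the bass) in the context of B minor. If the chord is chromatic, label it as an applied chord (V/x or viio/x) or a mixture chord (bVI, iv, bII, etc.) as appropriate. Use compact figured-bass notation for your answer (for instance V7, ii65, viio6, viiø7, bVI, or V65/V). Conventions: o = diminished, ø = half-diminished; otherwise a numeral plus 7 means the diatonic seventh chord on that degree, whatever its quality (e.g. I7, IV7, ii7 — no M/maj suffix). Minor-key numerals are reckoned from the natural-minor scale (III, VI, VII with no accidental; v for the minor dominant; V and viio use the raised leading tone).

Stacked in thirds the chord is C#-E-G#: a minor triad on C#.
C# is the second degree of B minor. This is the minor supertonic, borrowed from the parallel major (the Dorian ii).

ii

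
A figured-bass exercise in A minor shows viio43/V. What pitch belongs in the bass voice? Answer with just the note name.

A

The applied chord viio43/V is rooted on D#: D#-F#-A-C.
The figure 43 means second inversion — the fifth is in the bass.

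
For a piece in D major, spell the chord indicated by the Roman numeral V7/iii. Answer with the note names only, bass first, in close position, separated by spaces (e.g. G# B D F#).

C# E# G# B

V7/iii is a secondary dominant — the dominant seventh of iii. iii in D major is F#, so the applied chord's root is C#, a perfect fifth above.
Building a dominant seventh chord on C# gives C#-E#-G#-B.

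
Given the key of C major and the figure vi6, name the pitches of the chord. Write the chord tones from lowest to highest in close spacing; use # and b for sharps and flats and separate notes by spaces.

The numeral's case and figure indicate a minor triad. In C major its root, scale degree 6, is A.
Stacking thirds from A gives A-C-E.
The figured bass 6 indicates first inversion, placing the third (C) in the bass: C-E-A.

C E A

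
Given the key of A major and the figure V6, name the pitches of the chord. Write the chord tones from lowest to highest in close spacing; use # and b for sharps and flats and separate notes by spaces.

G# B E

The numeral's case and figure indicate a major triad. In A major its root, the fifth degree, is E.
Stacking thirds from E gives E-G#-B.
The figured bass 6 indicates first inversion, placing the third (G#) in the bass: G#-B-E.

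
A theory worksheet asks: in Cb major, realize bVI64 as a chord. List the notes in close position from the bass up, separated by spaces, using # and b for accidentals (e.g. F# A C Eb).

Ebb Abb Cb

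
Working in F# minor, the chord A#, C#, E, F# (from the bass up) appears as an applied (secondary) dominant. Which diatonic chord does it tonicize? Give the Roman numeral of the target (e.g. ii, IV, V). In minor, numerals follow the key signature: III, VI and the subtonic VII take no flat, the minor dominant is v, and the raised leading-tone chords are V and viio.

The chord is a dominant seventh chord on F#.
A dominant resolves down a perfect fifth: F# → B. In F# minor, B is scale degree 4, i.e. iv.

iv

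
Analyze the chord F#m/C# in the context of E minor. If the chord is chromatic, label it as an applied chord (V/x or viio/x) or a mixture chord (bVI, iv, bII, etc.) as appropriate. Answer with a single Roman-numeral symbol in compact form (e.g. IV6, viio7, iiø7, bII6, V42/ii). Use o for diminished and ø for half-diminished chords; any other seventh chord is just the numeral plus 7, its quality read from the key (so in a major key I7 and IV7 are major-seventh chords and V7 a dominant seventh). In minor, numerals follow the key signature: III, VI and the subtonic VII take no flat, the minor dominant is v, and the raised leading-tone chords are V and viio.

ii64

The pitches F#-A-C# form a minor triad rooted on F#.
F# is the second degree of E minor. This is the minor supertonic, borrowed from the parallel major (the Dorian ii).
With C# in the bass the chord is in second inversion, so the figured bass is 64.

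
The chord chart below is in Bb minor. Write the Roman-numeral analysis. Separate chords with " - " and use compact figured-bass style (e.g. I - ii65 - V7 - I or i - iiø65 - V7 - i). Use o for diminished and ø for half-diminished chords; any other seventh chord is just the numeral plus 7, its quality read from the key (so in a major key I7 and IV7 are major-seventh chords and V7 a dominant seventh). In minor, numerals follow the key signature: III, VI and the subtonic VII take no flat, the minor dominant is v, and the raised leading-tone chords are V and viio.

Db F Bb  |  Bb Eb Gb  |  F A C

i6 - iv64 - V

Db-F-Bb has root Bb, degree 1 in Bb minor, so i6.
Bb-Eb-Gb: root Eb is the subdominant; minor triad there is iv64.
F-A-C has root F, degree 5 in Bb minor, so V.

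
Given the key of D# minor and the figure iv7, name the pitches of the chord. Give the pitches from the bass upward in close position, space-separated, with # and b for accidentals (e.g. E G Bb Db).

G# B D# F#

The numeral's case and figure indicate a minor seventh chord. In D# minor its root, scale degree 4, is G#.
Stacking thirds from G# gives G#-B-D#-F#.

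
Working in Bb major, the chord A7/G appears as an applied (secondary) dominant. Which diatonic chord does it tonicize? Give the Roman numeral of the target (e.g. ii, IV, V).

The chord is a dominant seventh chord on A.
A dominant resolves down a perfect fifth: A → D. In Bb major, D is scale degree 3, i.e. iii.

iii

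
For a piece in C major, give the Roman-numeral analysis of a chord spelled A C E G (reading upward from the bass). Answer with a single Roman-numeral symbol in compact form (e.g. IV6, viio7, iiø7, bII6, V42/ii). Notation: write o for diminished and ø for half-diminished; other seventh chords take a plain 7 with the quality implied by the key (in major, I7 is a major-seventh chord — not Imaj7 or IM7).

Stacked in thirds the chord is A-C-E-G: a minor seventh chord on A.
In C major, A is the submediant; the diatonic minor seventh chord there is vi7.

vi7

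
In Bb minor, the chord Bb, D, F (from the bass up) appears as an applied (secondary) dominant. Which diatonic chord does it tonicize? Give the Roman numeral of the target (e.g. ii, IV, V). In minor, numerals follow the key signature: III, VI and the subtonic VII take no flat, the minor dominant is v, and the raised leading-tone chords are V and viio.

The chord is a major triad on Bb.
A dominant resolves down a perfect fifth: Bb → Eb. In Bb minor, Eb is scale degree 4, i.e. iv.

iv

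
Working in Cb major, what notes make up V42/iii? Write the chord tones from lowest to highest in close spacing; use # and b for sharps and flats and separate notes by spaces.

Ab Bb D F

V42/iii is a secondary dominant — the dominant seventh of iii. iii in Cb major is Eb, so the applied chord's root is Bb, a perfect fifth above.
Building a dominant seventh chord on Bb gives Bb-D-F-Ab.
With the 42 figure the chord is in third inversion; from the bass Ab upward in close position it reads Ab-Bb-D-F.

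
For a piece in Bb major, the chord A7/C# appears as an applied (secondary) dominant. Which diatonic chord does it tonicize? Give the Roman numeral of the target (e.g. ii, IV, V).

iii

The chord is a dominant seventh chord on A.
A dominant resolves down a perfect fifth: A → D. In Bb major, D is scale degree 3, i.e. iii.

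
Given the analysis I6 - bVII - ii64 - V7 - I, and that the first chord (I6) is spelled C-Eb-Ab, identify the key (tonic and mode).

Ab major

The anchor chord is a major triad on Ab, labeled I6.
If Ab is scale degree 1 and the mode makes that degree carry a major triad, the tonic is Ab and the mode is major.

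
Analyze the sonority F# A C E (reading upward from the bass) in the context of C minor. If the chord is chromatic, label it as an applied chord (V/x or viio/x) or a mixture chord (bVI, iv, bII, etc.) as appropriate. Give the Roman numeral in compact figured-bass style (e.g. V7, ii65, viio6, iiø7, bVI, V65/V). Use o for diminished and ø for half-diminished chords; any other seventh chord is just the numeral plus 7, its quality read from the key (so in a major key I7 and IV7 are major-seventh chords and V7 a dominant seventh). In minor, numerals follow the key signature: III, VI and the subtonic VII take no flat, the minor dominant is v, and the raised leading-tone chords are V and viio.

viiø7/V

Stacked in thirds the chord is F#-A-C-E: a half-diminished seventh chord on F#.
F# sits a half step below G (V in C minor); a diminished chord there is the applied leading-tone chord of V.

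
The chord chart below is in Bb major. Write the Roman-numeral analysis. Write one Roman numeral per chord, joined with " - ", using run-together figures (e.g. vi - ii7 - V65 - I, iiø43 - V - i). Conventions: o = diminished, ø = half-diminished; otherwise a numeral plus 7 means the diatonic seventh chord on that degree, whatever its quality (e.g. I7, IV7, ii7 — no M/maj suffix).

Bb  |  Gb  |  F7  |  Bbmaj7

Bb: root Bb is the tonic; major triad there is I.
Gb is non-diatonic — bVI, a mixture chord from Bb minor.
F7: dominant seventh chord on F = scale degree 5 → V7.
Bbmaj7 has root Bb, degree 1 in Bb major, so I7.

I - bVI - V7 - I7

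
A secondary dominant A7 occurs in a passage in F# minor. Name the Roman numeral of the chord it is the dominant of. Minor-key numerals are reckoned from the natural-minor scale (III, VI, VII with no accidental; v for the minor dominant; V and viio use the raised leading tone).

VI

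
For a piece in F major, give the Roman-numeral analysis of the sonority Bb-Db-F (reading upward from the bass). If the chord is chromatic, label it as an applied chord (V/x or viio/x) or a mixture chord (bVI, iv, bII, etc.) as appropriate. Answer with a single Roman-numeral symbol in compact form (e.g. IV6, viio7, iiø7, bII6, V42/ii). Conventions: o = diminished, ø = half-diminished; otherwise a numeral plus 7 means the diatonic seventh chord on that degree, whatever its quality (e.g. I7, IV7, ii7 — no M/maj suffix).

iv

The pitches Bb-Db-F form a minor triad rooted on Bb.
Bb is the fourth degree of F major. This is the minor subdominant, borrowed from the parallel minor.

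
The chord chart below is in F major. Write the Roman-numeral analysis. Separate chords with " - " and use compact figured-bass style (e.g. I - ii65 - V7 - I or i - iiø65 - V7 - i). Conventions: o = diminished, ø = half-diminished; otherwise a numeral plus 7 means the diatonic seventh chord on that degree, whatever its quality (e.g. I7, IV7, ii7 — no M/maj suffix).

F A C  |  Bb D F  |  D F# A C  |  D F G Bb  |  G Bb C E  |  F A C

F-A-C: root F is the tonic; major triad there is I.
Bb-D-F: root Bb is the subdominant; major triad there is IV.
D-F#-A-C: a dominant seventh chord on D, the applied dominant of ii → V7/ii.
D-F-G-Bb: root G is the supertonic; minor seventh chord there is ii43.
G-Bb-C-E: root C is the dominant; dominant seventh chord there is V43.
F-A-C has root F, degree 1 in F major, so I.

I - IV - V7/ii - ii43 - V43 - I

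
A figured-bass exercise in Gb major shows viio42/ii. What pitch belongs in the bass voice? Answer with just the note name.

The applied chord viio42/ii is rooted on G: G-Bb-Db-Fb.
The figure 42 means third inversion — the seventh is in the bass.

Fb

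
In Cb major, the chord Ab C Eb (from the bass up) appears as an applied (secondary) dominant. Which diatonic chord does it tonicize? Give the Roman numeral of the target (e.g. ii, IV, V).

ii

The chord is a major triad on Ab.
A dominant resolves down a perfect fifth: Ab → Db. In Cb major, Db is scale degree 2, i.e. ii.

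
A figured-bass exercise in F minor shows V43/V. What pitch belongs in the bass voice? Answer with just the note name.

D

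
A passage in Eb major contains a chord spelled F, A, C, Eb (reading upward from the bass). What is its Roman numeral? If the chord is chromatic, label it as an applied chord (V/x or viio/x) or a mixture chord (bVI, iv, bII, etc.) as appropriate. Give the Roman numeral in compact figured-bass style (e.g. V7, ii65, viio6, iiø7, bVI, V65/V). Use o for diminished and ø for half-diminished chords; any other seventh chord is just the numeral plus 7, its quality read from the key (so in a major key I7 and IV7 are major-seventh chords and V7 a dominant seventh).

V7/V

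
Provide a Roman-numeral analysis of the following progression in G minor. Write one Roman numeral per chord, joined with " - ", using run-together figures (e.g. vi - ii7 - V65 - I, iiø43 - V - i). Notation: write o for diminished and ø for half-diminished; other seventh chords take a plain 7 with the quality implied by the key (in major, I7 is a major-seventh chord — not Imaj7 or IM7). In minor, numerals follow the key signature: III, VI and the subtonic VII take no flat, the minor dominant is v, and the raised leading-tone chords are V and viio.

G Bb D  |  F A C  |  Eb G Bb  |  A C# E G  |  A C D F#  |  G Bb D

G-Bb-D has root G, degree 1 in G minor, so i.
F-A-C has root F, degree 7 in G minor, so VII.
Eb-G-Bb has root Eb, degree 6 in G minor, so VI.
A-C#-E-G is the secondary dominant of V (dominant seventh chord on A): V7/V.
A-C-D-F#: dominant seventh chord on D = scale degree 5 → V43.
G-Bb-D has root G, degree 1 in G minor, so i.

i - VII - VI - V7/V - V43 - i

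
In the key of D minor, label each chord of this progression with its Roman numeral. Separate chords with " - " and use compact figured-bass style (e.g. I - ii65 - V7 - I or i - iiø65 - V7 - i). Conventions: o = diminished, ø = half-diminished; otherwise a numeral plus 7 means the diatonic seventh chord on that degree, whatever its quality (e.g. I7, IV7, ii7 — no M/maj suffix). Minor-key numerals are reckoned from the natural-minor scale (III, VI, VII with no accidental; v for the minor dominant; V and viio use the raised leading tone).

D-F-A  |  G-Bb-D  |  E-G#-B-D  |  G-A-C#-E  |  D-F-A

i - iv - V7/V - V42 - i

D-F-A has root D, degree 1 in D minor, so i.
G-Bb-D: minor triad on G = scale degree 4 → iv.
E-G#-B-D: chromatic; E is V of V, so V7/V.
G-A-C#-E: dominant seventh chord on A = scale degree 5 → V42.
D-F-A has root D, degree 1 in D minor, so i.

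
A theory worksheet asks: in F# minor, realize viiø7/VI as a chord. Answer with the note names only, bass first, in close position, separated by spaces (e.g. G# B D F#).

C# E G B

viiø7/VI is a secondary leading-tone chord. The target VI is D in F# minor; the applied chord is rooted a semitone below, on C#.
Building a half-diminished seventh chord on C# gives C#-E-G-B.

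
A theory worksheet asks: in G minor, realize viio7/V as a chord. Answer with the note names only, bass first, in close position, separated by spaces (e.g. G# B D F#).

viio7/V is a secondary leading-tone chord. The target V is D in G minor; the applied chord is rooted a semitone below, on C#.
Building a fully diminished seventh chord on C# gives C#-E-G-Bb.

C# E G Bb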